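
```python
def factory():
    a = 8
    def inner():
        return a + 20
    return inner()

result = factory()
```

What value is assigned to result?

Step 1: factory() defines a = 8.
Step 2: inner() reads a = 8 from enclosing scope, returns 8 + 20 = 28.
Step 3: result = 28

The answer is 28.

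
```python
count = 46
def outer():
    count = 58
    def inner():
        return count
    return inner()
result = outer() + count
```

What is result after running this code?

Step 1: Global count = 46. outer() shadows with count = 58.
Step 2: inner() returns enclosing count = 58. outer() = 58.
Step 3: result = 58 + global count (46) = 104

The answer is 104.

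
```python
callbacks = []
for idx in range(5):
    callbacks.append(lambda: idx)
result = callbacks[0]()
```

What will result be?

Step 1: The loop creates 5 lambdas, all referencing the same variable idx.
Step 2: After the loop, idx = 4 (final value).
Step 3: callbacks[0]() looks up idx at call time and finds 4. This is the late binding gotcha. result = 4

The answer is 4.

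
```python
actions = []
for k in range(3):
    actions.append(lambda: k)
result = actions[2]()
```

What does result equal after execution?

Step 1: The loop creates 3 lambdas, all referencing the same variable k.
Step 2: After the loop, k = 2 (final value).
Step 3: actions[2]() looks up k at call time and finds 2. This is the late binding gotcha. result = 2

The answer is 2.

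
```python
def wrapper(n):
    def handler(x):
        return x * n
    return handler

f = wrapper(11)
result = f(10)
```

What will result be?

Step 1: wrapper(11) creates a closure capturing n = 11.
Step 2: f(10) computes 10 * 11 = 110.
Step 3: result = 110

The answer is 110.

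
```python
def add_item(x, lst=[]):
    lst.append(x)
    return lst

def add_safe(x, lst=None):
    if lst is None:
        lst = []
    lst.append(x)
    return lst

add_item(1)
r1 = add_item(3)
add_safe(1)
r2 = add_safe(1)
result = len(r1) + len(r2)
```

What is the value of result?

Step 1: add_item shares mutable default: after 2 calls, lst = [1, 3], len = 2.
Step 2: add_safe creates fresh list each time: r2 = [1], len = 1.
Step 3: result = 2 + 1 = 3

The answer is 3.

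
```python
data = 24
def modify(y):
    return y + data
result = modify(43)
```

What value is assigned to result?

Step 1: data = 24 is defined globally.
Step 2: modify(43) uses parameter y = 43 and looks up data from global scope = 24.
Step 3: result = 43 + 24 = 67

The answer is 67.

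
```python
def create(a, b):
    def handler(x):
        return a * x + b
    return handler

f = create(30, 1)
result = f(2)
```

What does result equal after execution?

Step 1: create(30, 1) captures a = 30, b = 1.
Step 2: f(2) computes 30 * 2 + 1 = 61.
Step 3: result = 61

The answer is 61.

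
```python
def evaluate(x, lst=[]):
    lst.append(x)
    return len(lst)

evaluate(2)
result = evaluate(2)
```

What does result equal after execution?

Step 1: Mutable default list persists between calls.
Step 2: First call: lst = [2], len = 1. Second call: lst = [2, 2], len = 2.
Step 3: result = 2

The answer is 2.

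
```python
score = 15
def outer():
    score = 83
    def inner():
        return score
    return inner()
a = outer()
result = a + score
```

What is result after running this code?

Step 1: outer() has local score = 83. inner() reads from enclosing.
Step 2: outer() returns 83. Global score = 15 unchanged.
Step 3: result = 83 + 15 = 98

The answer is 98.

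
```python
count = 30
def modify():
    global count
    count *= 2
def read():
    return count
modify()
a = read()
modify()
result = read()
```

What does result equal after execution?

Step 1: count = 30.
Step 2: First modify(): count = 30 * 2 = 60.
Step 3: Second modify(): count = 60 * 2 = 120.
Step 4: read() returns 120

The answer is 120.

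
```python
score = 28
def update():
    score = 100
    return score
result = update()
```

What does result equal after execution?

Step 1: Global score = 28.
Step 2: update() creates local score = 100, shadowing the global.
Step 3: Returns local score = 100. result = 100

The answer is 100.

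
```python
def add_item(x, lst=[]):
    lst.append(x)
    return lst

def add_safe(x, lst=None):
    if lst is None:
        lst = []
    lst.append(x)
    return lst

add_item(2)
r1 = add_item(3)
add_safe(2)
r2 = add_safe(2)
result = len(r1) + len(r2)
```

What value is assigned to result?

Step 1: add_item shares mutable default: after 2 calls, lst = [2, 3], len = 2.
Step 2: add_safe creates fresh list each time: r2 = [2], len = 1.
Step 3: result = 2 + 1 = 3

The answer is 3.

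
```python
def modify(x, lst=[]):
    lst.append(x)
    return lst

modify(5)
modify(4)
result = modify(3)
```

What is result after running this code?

Step 1: Mutable default argument gotcha! The list [] is created once.
Step 2: Each call appends to the SAME list: [5], [5, 4], [5, 4, 3].
Step 3: result = [5, 4, 3]

The answer is [5, 4, 3].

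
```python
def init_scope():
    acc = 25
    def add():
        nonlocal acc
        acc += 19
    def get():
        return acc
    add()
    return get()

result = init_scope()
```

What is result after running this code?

Step 1: acc = 25. add() modifies it via nonlocal, get() reads it.
Step 2: add() makes acc = 25 + 19 = 44.
Step 3: get() returns 44. result = 44

The answer is 44.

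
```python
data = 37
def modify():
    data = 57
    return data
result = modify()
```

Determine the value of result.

Step 1: Global data = 37.
Step 2: modify() creates local data = 57, shadowing the global.
Step 3: Returns local data = 57. result = 57

The answer is 57.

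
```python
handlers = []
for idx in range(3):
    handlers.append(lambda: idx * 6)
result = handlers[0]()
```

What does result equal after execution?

Step 1: All lambdas reference the same variable idx (late binding).
Step 2: After the loop, idx = 2. Every lambda returns idx * 6.
Step 3: handlers[0]() = 2 * 6 = 12

The answer is 12.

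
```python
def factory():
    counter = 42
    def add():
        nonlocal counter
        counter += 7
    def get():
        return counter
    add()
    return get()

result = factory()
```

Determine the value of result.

Step 1: counter = 42. add() modifies it via nonlocal, get() reads it.
Step 2: add() makes counter = 42 + 7 = 49.
Step 3: get() returns 49. result = 49

The answer is 49.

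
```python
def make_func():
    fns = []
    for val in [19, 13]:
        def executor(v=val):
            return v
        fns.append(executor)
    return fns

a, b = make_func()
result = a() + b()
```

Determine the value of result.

Step 1: Default argument v=val captures val at each iteration.
Step 2: a() returns 19 (captured at first iteration), b() returns 13 (captured at second).
Step 3: result = 19 + 13 = 32

The answer is 32.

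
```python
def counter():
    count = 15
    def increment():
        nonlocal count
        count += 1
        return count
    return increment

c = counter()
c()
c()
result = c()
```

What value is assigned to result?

Step 1: counter() creates closure with count = 15.
Step 2: Each c() call increments count via nonlocal. After 3 calls: 15 + 3 = 18.
Step 3: result = 18

The answer is 18.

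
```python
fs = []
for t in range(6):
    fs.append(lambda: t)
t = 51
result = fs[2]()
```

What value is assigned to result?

Step 1: Lambdas capture the variable t by reference, not by value.
Step 2: After the loop, t is reassigned to 51.
Step 3: fs[2]() looks up the current t = 51. result = 51

The answer is 51.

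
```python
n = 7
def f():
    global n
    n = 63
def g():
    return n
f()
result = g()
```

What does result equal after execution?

Step 1: n = 7.
Step 2: f() sets global n = 63.
Step 3: g() reads global n = 63. result = 63

The answer is 63.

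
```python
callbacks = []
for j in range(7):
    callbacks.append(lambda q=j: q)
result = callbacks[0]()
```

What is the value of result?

Step 1: Default argument q=j captures j's value at each iteration.
Step 2: callbacks[0] captured q = 0 when j was 0.
Step 3: result = 0

The answer is 0.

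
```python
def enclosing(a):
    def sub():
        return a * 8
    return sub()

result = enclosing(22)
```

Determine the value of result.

Step 1: enclosing(22) binds parameter a = 22.
Step 2: sub() accesses a = 22 from enclosing scope.
Step 3: result = 22 * 8 = 176

The answer is 176.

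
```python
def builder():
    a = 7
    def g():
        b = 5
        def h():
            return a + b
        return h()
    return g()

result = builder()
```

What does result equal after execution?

Step 1: builder() defines a = 7. g() defines b = 5.
Step 2: h() accesses both from enclosing scopes: a = 7, b = 5.
Step 3: result = 7 + 5 = 12

The answer is 12.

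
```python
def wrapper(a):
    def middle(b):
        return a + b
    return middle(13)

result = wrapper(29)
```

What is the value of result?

Step 1: wrapper(29) passes a = 29.
Step 2: middle(13) has b = 13, reads a = 29 from enclosing.
Step 3: result = 29 + 13 = 42

The answer is 42.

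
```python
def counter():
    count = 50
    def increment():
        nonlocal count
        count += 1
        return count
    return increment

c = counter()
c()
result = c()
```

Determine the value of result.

Step 1: counter() creates closure with count = 50.
Step 2: Each c() call increments count via nonlocal. After 2 calls: 50 + 2 = 52.
Step 3: result = 52

The answer is 52.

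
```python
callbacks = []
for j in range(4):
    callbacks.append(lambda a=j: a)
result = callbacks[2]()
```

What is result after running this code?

Step 1: Default argument a=j captures j's value at each iteration.
Step 2: callbacks[2] captured a = 2 when j was 2.
Step 3: result = 2

The answer is 2.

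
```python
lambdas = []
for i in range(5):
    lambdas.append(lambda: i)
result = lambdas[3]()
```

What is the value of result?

Step 1: The loop creates 5 lambdas, all referencing the same variable i.
Step 2: After the loop, i = 4 (final value).
Step 3: lambdas[3]() looks up i at call time and finds 4. This is the late binding gotcha. result = 4

The answer is 4.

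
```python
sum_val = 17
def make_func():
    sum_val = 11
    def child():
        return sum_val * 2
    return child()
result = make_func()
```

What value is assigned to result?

Step 1: make_func() shadows global sum_val with sum_val = 11.
Step 2: child() finds sum_val = 11 in enclosing scope, computes 11 * 2 = 22.
Step 3: result = 22

The answer is 22.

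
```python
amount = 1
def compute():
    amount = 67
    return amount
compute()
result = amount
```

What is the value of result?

Step 1: amount = 1 globally.
Step 2: compute() creates a LOCAL amount = 67 (no global keyword!).
Step 3: The global amount is unchanged. result = 1

The answer is 1.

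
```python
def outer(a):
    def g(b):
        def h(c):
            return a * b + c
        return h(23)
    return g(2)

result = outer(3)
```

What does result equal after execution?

Step 1: a = 3, b = 2, c = 23.
Step 2: h() computes a * b + c = 3 * 2 + 23 = 29.
Step 3: result = 29

The answer is 29.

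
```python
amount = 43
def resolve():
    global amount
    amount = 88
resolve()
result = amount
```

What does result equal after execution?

Step 1: amount = 43 globally.
Step 2: resolve() declares global amount and sets it to 88.
Step 3: After resolve(), global amount = 88. result = 88

The answer is 88.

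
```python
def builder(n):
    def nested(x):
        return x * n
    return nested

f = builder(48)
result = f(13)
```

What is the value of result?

Step 1: builder(48) creates a closure capturing n = 48.
Step 2: f(13) computes 13 * 48 = 624.
Step 3: result = 624

The answer is 624.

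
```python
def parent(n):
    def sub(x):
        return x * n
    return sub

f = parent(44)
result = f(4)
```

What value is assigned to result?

Step 1: parent(44) creates a closure capturing n = 44.
Step 2: f(4) computes 4 * 44 = 176.
Step 3: result = 176

The answer is 176.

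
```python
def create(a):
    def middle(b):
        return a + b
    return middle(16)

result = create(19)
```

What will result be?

Step 1: create(19) passes a = 19.
Step 2: middle(16) has b = 16, reads a = 19 from enclosing.
Step 3: result = 19 + 16 = 35

The answer is 35.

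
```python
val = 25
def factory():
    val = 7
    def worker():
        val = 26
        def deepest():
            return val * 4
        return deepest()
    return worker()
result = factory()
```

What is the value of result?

Step 1: deepest() looks up val through LEGB: not local, finds val = 26 in enclosing worker().
Step 2: Returns 26 * 4 = 104.
Step 3: result = 104

The answer is 104.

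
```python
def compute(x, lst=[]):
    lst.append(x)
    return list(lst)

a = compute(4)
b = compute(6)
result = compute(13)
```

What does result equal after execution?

Step 1: Default list is shared. list() creates copies for return values.
Step 2: Internal list grows: [4] -> [4, 6] -> [4, 6, 13].
Step 3: result = [4, 6, 13]

The answer is [4, 6, 13].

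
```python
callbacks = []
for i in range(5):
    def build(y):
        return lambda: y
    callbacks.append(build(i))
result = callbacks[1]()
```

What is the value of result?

Step 1: build(i) creates a new scope capturing y = i at call time.
Step 2: callbacks[1] = build(1), so its lambda captures y = 1.
Step 3: result = 1 (closure factory fixes late binding)

The answer is 1.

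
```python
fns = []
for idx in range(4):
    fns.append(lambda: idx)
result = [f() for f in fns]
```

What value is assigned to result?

Step 1: All 4 lambdas share the same variable idx.
Step 2: After the loop, idx = 3.
Step 3: Each call returns 3. result = [3, 3, 3, 3]

The answer is [3, 3, 3, 3].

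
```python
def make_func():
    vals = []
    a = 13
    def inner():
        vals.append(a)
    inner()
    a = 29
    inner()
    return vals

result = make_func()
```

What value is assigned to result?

Step 1: a = 13. inner() appends current a to vals.
Step 2: First inner(): appends 13. Then a = 29.
Step 3: Second inner(): appends 29 (closure sees updated a). result = [13, 29]

The answer is [13, 29].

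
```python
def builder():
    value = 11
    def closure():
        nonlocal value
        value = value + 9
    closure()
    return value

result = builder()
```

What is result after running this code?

Step 1: builder() sets value = 11.
Step 2: closure() uses nonlocal to modify value in builder's scope: value = 11 + 9 = 20.
Step 3: builder() returns the modified value = 20

The answer is 20.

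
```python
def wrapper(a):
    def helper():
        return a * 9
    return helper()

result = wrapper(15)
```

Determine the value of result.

Step 1: wrapper(15) binds parameter a = 15.
Step 2: helper() accesses a = 15 from enclosing scope.
Step 3: result = 15 * 9 = 135

The answer is 135.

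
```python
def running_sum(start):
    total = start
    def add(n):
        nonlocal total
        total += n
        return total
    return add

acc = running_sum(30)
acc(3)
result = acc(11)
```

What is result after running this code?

Step 1: running_sum(30) creates closure with total = 30.
Step 2: First acc(3): total = 30 + 3 = 33.
Step 3: Second acc(11): total = 33 + 11 = 44. result = 44

The answer is 44.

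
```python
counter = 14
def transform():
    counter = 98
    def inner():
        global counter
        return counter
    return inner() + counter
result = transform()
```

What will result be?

Step 1: Global counter = 14. transform() shadows with local counter = 98.
Step 2: inner() uses global keyword, so inner() returns global counter = 14.
Step 3: transform() returns 14 + 98 = 112

The answer is 112.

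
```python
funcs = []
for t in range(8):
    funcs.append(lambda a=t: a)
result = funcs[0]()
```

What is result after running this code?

Step 1: Default argument a=t captures t's value at each iteration.
Step 2: funcs[0] captured a = 0 when t was 0.
Step 3: result = 0

The answer is 0.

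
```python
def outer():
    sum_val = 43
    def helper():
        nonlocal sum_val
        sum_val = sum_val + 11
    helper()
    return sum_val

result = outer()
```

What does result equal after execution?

Step 1: outer() sets sum_val = 43.
Step 2: helper() uses nonlocal to modify sum_val in outer's scope: sum_val = 43 + 11 = 54.
Step 3: outer() returns the modified sum_val = 54

The answer is 54.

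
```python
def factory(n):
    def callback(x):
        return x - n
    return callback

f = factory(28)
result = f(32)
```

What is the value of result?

Step 1: factory(28) creates a closure capturing n = 28.
Step 2: f(32) computes 32 - 28 = 4.
Step 3: result = 4

The answer is 4.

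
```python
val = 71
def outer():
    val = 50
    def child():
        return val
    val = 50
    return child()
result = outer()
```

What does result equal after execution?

Step 1: outer() sets val = 50, then later val = 50.
Step 2: child() is called after val is reassigned to 50. Closures capture variables by reference, not by value.
Step 3: result = 50

The answer is 50.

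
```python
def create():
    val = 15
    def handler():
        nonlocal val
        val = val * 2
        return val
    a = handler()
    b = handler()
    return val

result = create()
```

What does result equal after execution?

Step 1: val starts at 15.
Step 2: First handler(): val = 15 * 2 = 30.
Step 3: Second handler(): val = 30 * 2 = 60.
Step 4: result = 60

The answer is 60.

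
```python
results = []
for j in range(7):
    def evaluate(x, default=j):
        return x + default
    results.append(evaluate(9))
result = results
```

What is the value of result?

Step 1: Default argument default=j is evaluated at function definition time.
Step 2: Each iteration creates evaluate with default = current j value.
Step 3: evaluate(9) returns 9 + default. results = [9, 10, 11, 12, 13, 14, 15]

The answer is [9, 10, 11, 12, 13, 14, 15].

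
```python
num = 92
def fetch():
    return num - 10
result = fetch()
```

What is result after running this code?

Step 1: num = 92 is defined globally.
Step 2: fetch() looks up num from global scope = 92, then computes 92 - 10 = 82.
Step 3: result = 82

The answer is 82.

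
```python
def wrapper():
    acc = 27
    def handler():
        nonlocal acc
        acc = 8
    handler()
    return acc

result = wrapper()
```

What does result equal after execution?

Step 1: wrapper() sets acc = 27.
Step 2: handler() uses nonlocal to reassign acc = 8.
Step 3: result = 8

The answer is 8.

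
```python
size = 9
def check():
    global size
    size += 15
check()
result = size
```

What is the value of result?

Step 1: size = 9 globally.
Step 2: check() modifies global size: size += 15 = 24.
Step 3: result = 24

The answer is 24.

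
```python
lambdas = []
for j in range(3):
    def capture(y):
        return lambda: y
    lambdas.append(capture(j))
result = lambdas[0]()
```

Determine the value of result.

Step 1: capture(j) creates a new scope capturing y = j at call time.
Step 2: lambdas[0] = capture(0), so its lambda captures y = 0.
Step 3: result = 0 (closure factory fixes late binding)

The answer is 0.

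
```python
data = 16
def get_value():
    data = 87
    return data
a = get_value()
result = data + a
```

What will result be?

Step 1: Global data = 16. get_value() returns local data = 87.
Step 2: a = 87. Global data still = 16.
Step 3: result = 16 + 87 = 103

The answer is 103.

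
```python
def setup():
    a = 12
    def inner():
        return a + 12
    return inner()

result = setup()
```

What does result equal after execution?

Step 1: setup() defines a = 12.
Step 2: inner() reads a = 12 from enclosing scope, returns 12 + 12 = 24.
Step 3: result = 24

The answer is 24.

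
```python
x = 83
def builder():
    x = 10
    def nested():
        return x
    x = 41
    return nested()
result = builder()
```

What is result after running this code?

Step 1: builder() sets x = 10, then later x = 41.
Step 2: nested() is called after x is reassigned to 41. Closures capture variables by reference, not by value.
Step 3: result = 41

The answer is 41.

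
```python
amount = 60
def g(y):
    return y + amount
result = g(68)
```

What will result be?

Step 1: amount = 60 is defined globally.
Step 2: g(68) uses parameter y = 68 and looks up amount from global scope = 60.
Step 3: result = 68 + 60 = 128

The answer is 128.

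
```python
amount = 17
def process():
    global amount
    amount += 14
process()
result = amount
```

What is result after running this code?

Step 1: amount = 17 globally.
Step 2: process() modifies global amount: amount += 14 = 31.
Step 3: result = 31

The answer is 31.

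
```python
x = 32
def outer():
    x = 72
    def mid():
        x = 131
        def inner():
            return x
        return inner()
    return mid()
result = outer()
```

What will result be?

Step 1: Three levels of shadowing: global 32, outer 72, mid 131.
Step 2: inner() finds x = 131 in enclosing mid() scope.
Step 3: result = 131

The answer is 131.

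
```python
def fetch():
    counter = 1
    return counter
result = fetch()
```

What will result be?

Step 1: fetch() defines counter = 1 in its local scope.
Step 2: return counter finds the local variable counter = 1.
Step 3: result = 1

The answer is 1.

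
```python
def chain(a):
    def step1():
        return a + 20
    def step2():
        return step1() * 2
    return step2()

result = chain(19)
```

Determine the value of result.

Step 1: chain(19) captures a = 19.
Step 2: step2() calls step1() which returns 19 + 20 = 39.
Step 3: step2() returns 39 * 2 = 78

The answer is 78.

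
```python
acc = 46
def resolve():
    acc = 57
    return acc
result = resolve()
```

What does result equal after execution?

Step 1: Global acc = 46.
Step 2: resolve() creates local acc = 57, shadowing the global.
Step 3: Returns local acc = 57. result = 57

The answer is 57.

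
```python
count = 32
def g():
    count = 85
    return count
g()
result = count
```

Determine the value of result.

Step 1: count = 32 globally.
Step 2: g() creates a LOCAL count = 85 (no global keyword!).
Step 3: The global count is unchanged. result = 32

The answer is 32.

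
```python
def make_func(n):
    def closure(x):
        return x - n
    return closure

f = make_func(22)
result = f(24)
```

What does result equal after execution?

Step 1: make_func(22) creates a closure capturing n = 22.
Step 2: f(24) computes 24 - 22 = 2.
Step 3: result = 2

The answer is 2.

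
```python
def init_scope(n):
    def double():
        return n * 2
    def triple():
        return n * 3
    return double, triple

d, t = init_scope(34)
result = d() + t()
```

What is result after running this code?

Step 1: Both closures capture the same n = 34.
Step 2: d() = 34 * 2 = 68, t() = 34 * 3 = 102.
Step 3: result = 68 + 102 = 170

The answer is 170.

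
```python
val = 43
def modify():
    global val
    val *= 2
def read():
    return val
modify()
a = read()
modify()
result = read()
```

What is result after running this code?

Step 1: val = 43.
Step 2: First modify(): val = 43 * 2 = 86.
Step 3: Second modify(): val = 86 * 2 = 172.
Step 4: read() returns 172

The answer is 172.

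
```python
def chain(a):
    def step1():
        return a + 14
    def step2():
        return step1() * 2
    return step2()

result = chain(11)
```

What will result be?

Step 1: chain(11) captures a = 11.
Step 2: step2() calls step1() which returns 11 + 14 = 25.
Step 3: step2() returns 25 * 2 = 50

The answer is 50.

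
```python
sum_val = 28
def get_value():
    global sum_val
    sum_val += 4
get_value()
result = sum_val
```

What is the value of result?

Step 1: sum_val = 28 globally.
Step 2: get_value() modifies global sum_val: sum_val += 4 = 32.
Step 3: result = 32

The answer is 32.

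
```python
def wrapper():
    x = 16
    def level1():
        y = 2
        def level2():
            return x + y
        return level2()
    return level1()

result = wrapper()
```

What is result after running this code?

Step 1: x = 16 in wrapper. y = 2 in level1.
Step 2: level2() reads x = 16 and y = 2 from enclosing scopes.
Step 3: result = 16 + 2 = 18

The answer is 18.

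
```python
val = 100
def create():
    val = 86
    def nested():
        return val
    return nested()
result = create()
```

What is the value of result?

Step 1: val = 100 globally, but create() defines val = 86 locally.
Step 2: nested() looks up val. Not in local scope, so checks enclosing scope (create) and finds val = 86.
Step 3: result = 86

The answer is 86.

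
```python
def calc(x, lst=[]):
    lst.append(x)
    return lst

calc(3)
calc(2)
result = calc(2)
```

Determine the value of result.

Step 1: Mutable default argument gotcha! The list [] is created once.
Step 2: Each call appends to the SAME list: [3], [3, 2], [3, 2, 2].
Step 3: result = [3, 2, 2]

The answer is [3, 2, 2].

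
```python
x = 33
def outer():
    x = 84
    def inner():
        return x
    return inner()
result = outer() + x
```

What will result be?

Step 1: Global x = 33. outer() shadows with x = 84.
Step 2: inner() returns enclosing x = 84. outer() = 84.
Step 3: result = 84 + global x (33) = 117

The answer is 117.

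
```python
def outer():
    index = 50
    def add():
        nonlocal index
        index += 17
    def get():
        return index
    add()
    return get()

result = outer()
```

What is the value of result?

Step 1: index = 50. add() modifies it via nonlocal, get() reads it.
Step 2: add() makes index = 50 + 17 = 67.
Step 3: get() returns 67. result = 67

The answer is 67.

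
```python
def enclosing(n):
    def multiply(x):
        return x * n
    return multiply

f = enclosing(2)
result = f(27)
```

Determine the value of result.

Step 1: enclosing(2) returns multiply closure with n = 2.
Step 2: f(27) computes 27 * 2 = 54.
Step 3: result = 54

The answer is 54.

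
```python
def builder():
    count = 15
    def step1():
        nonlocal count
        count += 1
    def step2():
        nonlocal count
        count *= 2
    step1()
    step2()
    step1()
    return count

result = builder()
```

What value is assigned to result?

Step 1: count = 15.
Step 2: step1(): count = 15 + 1 = 16.
Step 3: step2(): count = 16 * 2 = 32.
Step 4: step1(): count = 32 + 1 = 33. result = 33

The answer is 33.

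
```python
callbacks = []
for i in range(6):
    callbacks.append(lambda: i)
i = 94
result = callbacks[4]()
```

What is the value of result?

Step 1: Lambdas capture the variable i by reference, not by value.
Step 2: After the loop, i is reassigned to 94.
Step 3: callbacks[4]() looks up the current i = 94. result = 94

The answer is 94.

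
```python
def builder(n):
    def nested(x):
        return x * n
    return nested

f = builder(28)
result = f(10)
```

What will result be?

Step 1: builder(28) creates a closure capturing n = 28.
Step 2: f(10) computes 10 * 28 = 280.
Step 3: result = 280

The answer is 280.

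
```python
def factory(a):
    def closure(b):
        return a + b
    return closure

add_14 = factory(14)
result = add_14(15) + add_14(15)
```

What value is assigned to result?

Step 1: add_14 captures a = 14.
Step 2: add_14(15) = 14 + 15 = 29, called twice.
Step 3: result = 29 + 29 = 58

The answer is 58.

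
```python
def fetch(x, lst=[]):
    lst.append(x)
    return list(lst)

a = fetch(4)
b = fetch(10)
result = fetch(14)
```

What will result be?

Step 1: Default list is shared. list() creates copies for return values.
Step 2: Internal list grows: [4] -> [4, 10] -> [4, 10, 14].
Step 3: result = [4, 10, 14]

The answer is [4, 10, 14].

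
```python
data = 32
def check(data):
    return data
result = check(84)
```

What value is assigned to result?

Step 1: Global data = 32.
Step 2: check(84) takes parameter data = 84, which shadows the global.
Step 3: result = 84

The answer is 84.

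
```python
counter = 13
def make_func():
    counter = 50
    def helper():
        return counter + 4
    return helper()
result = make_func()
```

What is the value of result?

Step 1: make_func() shadows global counter with counter = 50.
Step 2: helper() finds counter = 50 in enclosing scope, computes 50 + 4 = 54.
Step 3: result = 54

The answer is 54.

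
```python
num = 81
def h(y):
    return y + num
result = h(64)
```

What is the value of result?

Step 1: num = 81 is defined globally.
Step 2: h(64) uses parameter y = 64 and looks up num from global scope = 81.
Step 3: result = 64 + 81 = 145

The answer is 145.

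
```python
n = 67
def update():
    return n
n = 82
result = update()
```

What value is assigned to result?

Step 1: n is first set to 67, then reassigned to 82.
Step 2: update() is called after the reassignment, so it looks up the current global n = 82.
Step 3: result = 82

The answer is 82.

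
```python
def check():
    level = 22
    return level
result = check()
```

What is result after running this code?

Step 1: check() defines level = 22 in its local scope.
Step 2: return level finds the local variable level = 22.
Step 3: result = 22

The answer is 22.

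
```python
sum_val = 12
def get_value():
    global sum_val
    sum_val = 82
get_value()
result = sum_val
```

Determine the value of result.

Step 1: sum_val = 12 globally.
Step 2: get_value() declares global sum_val and sets it to 82.
Step 3: After get_value(), global sum_val = 82. result = 82

The answer is 82.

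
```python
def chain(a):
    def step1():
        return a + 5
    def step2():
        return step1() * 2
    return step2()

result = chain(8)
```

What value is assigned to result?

Step 1: chain(8) captures a = 8.
Step 2: step2() calls step1() which returns 8 + 5 = 13.
Step 3: step2() returns 13 * 2 = 26

The answer is 26.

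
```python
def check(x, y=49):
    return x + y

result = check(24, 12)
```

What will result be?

Step 1: check(24, 12) overrides default y with 12.
Step 2: Returns 24 + 12 = 36.
Step 3: result = 36

The answer is 36.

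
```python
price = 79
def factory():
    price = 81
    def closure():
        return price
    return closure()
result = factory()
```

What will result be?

Step 1: price = 79 globally, but factory() defines price = 81 locally.
Step 2: closure() looks up price. Not in local scope, so checks enclosing scope (factory) and finds price = 81.
Step 3: result = 81

The answer is 81.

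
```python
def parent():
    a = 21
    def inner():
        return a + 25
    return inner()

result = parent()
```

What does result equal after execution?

Step 1: parent() defines a = 21.
Step 2: inner() reads a = 21 from enclosing scope, returns 21 + 25 = 46.
Step 3: result = 46

The answer is 46.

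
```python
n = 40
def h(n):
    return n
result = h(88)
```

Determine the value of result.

Step 1: Global n = 40.
Step 2: h(88) takes parameter n = 88, which shadows the global.
Step 3: result = 88

The answer is 88.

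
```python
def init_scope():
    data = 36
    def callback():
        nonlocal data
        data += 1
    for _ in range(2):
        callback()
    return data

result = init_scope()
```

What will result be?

Step 1: data = 36.
Step 2: callback() is called 2 times in a loop, each adding 1 via nonlocal.
Step 3: data = 36 + 1 * 2 = 38

The answer is 38.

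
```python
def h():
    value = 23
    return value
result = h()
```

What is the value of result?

Step 1: h() defines value = 23 in its local scope.
Step 2: return value finds the local variable value = 23.
Step 3: result = 23

The answer is 23.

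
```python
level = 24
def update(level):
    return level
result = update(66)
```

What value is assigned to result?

Step 1: Global level = 24.
Step 2: update(66) takes parameter level = 66, which shadows the global.
Step 3: result = 66

The answer is 66.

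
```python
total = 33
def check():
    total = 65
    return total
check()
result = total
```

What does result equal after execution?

Step 1: total = 33 globally.
Step 2: check() creates a LOCAL total = 65 (no global keyword!).
Step 3: The global total is unchanged. result = 33

The answer is 33.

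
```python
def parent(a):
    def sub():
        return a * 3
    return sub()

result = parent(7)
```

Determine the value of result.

Step 1: parent(7) binds parameter a = 7.
Step 2: sub() accesses a = 7 from enclosing scope.
Step 3: result = 7 * 3 = 21

The answer is 21.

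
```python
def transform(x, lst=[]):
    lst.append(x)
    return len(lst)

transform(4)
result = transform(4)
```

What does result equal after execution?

Step 1: Mutable default list persists between calls.
Step 2: First call: lst = [4], len = 1. Second call: lst = [4, 4], len = 2.
Step 3: result = 2

The answer is 2.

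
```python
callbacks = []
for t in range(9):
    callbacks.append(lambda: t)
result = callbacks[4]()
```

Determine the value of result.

Step 1: The loop creates 9 lambdas, all referencing the same variable t.
Step 2: After the loop, t = 8 (final value).
Step 3: callbacks[4]() looks up t at call time and finds 8. This is the late binding gotcha. result = 8

The answer is 8.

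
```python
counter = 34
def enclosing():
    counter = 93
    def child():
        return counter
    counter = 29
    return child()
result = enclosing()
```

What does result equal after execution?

Step 1: enclosing() sets counter = 93, then later counter = 29.
Step 2: child() is called after counter is reassigned to 29. Closures capture variables by reference, not by value.
Step 3: result = 29

The answer is 29.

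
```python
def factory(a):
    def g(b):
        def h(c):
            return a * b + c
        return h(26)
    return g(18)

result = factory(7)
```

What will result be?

Step 1: a = 7, b = 18, c = 26.
Step 2: h() computes a * b + c = 7 * 18 + 26 = 152.
Step 3: result = 152

The answer is 152.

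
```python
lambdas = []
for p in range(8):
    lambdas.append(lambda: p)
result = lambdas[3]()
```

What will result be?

Step 1: The loop creates 8 lambdas, all referencing the same variable p.
Step 2: After the loop, p = 7 (final value).
Step 3: lambdas[3]() looks up p at call time and finds 7. This is the late binding gotcha. result = 7

The answer is 7.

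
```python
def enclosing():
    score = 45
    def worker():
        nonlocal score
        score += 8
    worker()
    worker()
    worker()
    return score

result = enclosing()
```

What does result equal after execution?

Step 1: score starts at 45.
Step 2: worker() is called 3 times, each adding 8.
Step 3: score = 45 + 8 * 3 = 69

The answer is 69.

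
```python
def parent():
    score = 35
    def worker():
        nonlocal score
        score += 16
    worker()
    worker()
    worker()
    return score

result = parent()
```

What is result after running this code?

Step 1: score starts at 35.
Step 2: worker() is called 3 times, each adding 16.
Step 3: score = 35 + 16 * 3 = 83

The answer is 83.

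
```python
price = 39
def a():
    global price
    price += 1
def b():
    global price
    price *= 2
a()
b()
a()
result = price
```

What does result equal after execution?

Step 1: price = 39.
Step 2: a(): price = 39 + 1 = 40.
Step 3: b(): price = 40 * 2 = 80.
Step 4: a(): price = 80 + 1 = 81

The answer is 81.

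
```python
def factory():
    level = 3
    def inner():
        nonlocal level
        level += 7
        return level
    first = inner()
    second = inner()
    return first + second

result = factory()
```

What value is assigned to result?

Step 1: level starts at 3.
Step 2: First call: level = 3 + 7 = 10, returns 10.
Step 3: Second call: level = 10 + 7 = 17, returns 17.
Step 4: result = 10 + 17 = 27

The answer is 27.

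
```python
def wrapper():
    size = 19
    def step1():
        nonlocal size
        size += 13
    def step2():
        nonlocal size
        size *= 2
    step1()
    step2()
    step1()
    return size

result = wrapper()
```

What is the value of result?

Step 1: size = 19.
Step 2: step1(): size = 19 + 13 = 32.
Step 3: step2(): size = 32 * 2 = 64.
Step 4: step1(): size = 64 + 13 = 77. result = 77

The answer is 77.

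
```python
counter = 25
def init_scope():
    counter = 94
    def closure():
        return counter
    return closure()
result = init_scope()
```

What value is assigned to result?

Step 1: counter = 25 globally, but init_scope() defines counter = 94 locally.
Step 2: closure() looks up counter. Not in local scope, so checks enclosing scope (init_scope) and finds counter = 94.
Step 3: result = 94

The answer is 94.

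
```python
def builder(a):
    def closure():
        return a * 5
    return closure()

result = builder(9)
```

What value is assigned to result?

Step 1: builder(9) binds parameter a = 9.
Step 2: closure() accesses a = 9 from enclosing scope.
Step 3: result = 9 * 5 = 45

The answer is 45.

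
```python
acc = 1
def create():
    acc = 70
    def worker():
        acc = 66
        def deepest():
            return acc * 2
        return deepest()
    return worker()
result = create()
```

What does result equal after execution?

Step 1: deepest() looks up acc through LEGB: not local, finds acc = 66 in enclosing worker().
Step 2: Returns 66 * 2 = 132.
Step 3: result = 132

The answer is 132.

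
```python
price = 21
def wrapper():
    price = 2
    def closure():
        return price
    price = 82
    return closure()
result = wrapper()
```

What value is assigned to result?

Step 1: wrapper() sets price = 2, then later price = 82.
Step 2: closure() is called after price is reassigned to 82. Closures capture variables by reference, not by value.
Step 3: result = 82

The answer is 82.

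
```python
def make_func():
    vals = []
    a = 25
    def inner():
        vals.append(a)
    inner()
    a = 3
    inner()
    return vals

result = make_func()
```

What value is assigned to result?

Step 1: a = 25. inner() appends current a to vals.
Step 2: First inner(): appends 25. Then a = 3.
Step 3: Second inner(): appends 3 (closure sees updated a). result = [25, 3]

The answer is [25, 3].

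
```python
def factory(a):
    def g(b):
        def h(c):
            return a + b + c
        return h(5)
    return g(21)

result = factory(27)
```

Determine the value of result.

Step 1: a = 27, b = 21, c = 5 across three nested scopes.
Step 2: h() accesses all three via LEGB rule.
Step 3: result = 27 + 21 + 5 = 53

The answer is 53.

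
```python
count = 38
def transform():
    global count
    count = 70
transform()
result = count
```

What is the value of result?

Step 1: count = 38 globally.
Step 2: transform() declares global count and sets it to 70.
Step 3: After transform(), global count = 70. result = 70

The answer is 70.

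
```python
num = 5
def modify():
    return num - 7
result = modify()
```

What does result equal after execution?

Step 1: num = 5 is defined globally.
Step 2: modify() looks up num from global scope = 5, then computes 5 - 7 = -2.
Step 3: result = -2

The answer is -2.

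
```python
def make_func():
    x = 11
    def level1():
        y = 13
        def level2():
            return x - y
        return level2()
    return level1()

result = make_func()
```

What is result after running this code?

Step 1: x = 11 in make_func. y = 13 in level1.
Step 2: level2() reads x = 11 and y = 13 from enclosing scopes.
Step 3: result = 11 - 13 = -2

The answer is -2.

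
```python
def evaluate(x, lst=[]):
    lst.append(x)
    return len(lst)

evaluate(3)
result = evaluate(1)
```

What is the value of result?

Step 1: Mutable default list persists between calls.
Step 2: First call: lst = [3], len = 1. Second call: lst = [3, 1], len = 2.
Step 3: result = 2

The answer is 2.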